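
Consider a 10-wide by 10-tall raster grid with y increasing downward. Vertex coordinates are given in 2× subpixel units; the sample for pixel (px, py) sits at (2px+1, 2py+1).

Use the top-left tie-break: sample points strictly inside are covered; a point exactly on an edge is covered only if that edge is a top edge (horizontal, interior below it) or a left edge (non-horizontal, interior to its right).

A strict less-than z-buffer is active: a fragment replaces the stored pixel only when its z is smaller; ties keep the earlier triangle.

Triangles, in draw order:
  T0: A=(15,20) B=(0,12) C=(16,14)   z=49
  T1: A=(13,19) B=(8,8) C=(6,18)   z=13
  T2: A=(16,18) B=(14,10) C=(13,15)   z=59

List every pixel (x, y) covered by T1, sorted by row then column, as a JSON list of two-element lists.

T0:
  2·area = 98
  edge (15, 20)→(0, 12): d=(-15,-8) top-left  bias=+0
  edge (0, 12)→(16, 14): d=(16,2) right/bottom  bias=-1
  edge (16, 14)→(15, 20): d=(-1,6) right/bottom  bias=-1
    (1,6)@(3, 13): e=[9,10,79] → X
    (2,6)@(5, 13): e=[25,6,67] → X
    (3,6)@(7, 13): e=[41,2,55] → X
    (4,6)@(9, 13): e=[57,-2,43] → .
    (1,7)@(3, 15): e=[-21,42,77] → .
    (2,7)@(5, 15): e=[-5,38,65] → .
    (3,7)@(7, 15): e=[11,34,53] → X
    (4,7)@(9, 15): e=[27,30,41] → X
    (5,7)@(11, 15): e=[43,26,29] → X
    (6,7)@(13, 15): e=[59,22,17] → X
    (7,7)@(15, 15): e=[75,18,5] → X
    (8,7)@(17, 15): e=[91,14,-7] → .
  covered (12 px):
    . . . . . . . . . .
    . . . . . . . . . .
    . . . . . . . . . .
    . . . . . . . . . .
    . . . . . . . . . .
    . . . . . . . . . .
    . X X X . . . . . .
    . . . X X X X X . .
    . . . . . X X X . .
    . . . . . . . X . .
T1:
  2·area = 72  (B↔C swapped to make it positive)
  edge (13, 19)→(6, 18): d=(-7,-1) top-left  bias=+0
  edge (6, 18)→(8, 8): d=(2,-10) top-left  bias=+0
  edge (8, 8)→(13, 19): d=(5,11) right/bottom  bias=-1
    (4,1)@(9, 3): e=[108,0,-36] → .  [on edge]
    (4,5)@(9, 11): e=[52,16,4] → X
    (5,5)@(11, 11): e=[54,36,-18] → .
    (3,6)@(7, 13): e=[36,0,36] → X  [on edge]
    (5,6)@(11, 13): e=[40,40,-8] → .
    (3,7)@(7, 15): e=[22,4,46] → X
    (5,7)@(11, 15): e=[26,44,2] → X
    (6,7)@(13, 15): e=[28,64,-20] → .
    (3,8)@(7, 17): e=[8,8,56] → X
    (6,8)@(13, 17): e=[14,68,-10] → .
    (3,9)@(7, 19): e=[-6,12,66] → .
    (4,9)@(9, 19): e=[-4,32,44] → .
    (6,9)@(13, 19): e=[0,72,0] → .  [on edge]
  covered (9 px):
    . . . . . . . . . .
    . . . . . . . . . .
    . . . . . . . . . .
    . . . . . . . . . .
    . . . . . . . . . .
    . . . . X . . . . .
    . . . X X . . . . .
    . . . X X X . . . .
    . . . X X X . . . .
    . . . . . . . . . .
T2:
  2·area = 18  (B↔C swapped to make it positive)
  edge (16, 18)→(13, 15): d=(-3,-3) top-left  bias=+0
  edge (13, 15)→(14, 10): d=(1,-5) top-left  bias=+0
  edge (14, 10)→(16, 18): d=(2,8) right/bottom  bias=-1
    (0,1)@(1, 3): e=[0,-72,90] → .  [on edge]
    (1,2)@(3, 5): e=[0,-60,78] → .  [on edge]
    (7,2)@(15, 5): e=[36,0,-18] → .  [on edge]
    (2,3)@(5, 7): e=[0,-48,66] → .  [on edge]
    (3,4)@(7, 9): e=[0,-36,54] → .  [on edge]
    (4,5)@(9, 11): e=[0,-24,42] → .  [on edge]
    (5,6)@(11, 13): e=[0,-12,30] → .  [on edge]
    (6,7)@(13, 15): e=[0,0,18] → X  [on edge]
    (7,7)@(15, 15): e=[6,10,2] → X
    (8,7)@(17, 15): e=[12,20,-14] → .
    (6,8)@(13, 17): e=[-6,2,22] → .
    (7,8)@(15, 17): e=[0,12,6] → X  [on edge]
    (8,9)@(17, 19): e=[0,24,-6] → .  [on edge]
  covered (3 px):
    . . . . . . . . . .
    . . . . . . . . . .
    . . . . . . . . . .
    . . . . . . . . . .
    . . . . . . . . . .
    . . . . . . . . . .
    . . . . . . . . . .
    . . . . . . X X . .
    . . . . . . . X . .
    . . . . . . . . . .

Answer: [[4,5],[3,6],[4,6],[3,7],[4,7],[5,7],[3,8],[4,8],[5,8]]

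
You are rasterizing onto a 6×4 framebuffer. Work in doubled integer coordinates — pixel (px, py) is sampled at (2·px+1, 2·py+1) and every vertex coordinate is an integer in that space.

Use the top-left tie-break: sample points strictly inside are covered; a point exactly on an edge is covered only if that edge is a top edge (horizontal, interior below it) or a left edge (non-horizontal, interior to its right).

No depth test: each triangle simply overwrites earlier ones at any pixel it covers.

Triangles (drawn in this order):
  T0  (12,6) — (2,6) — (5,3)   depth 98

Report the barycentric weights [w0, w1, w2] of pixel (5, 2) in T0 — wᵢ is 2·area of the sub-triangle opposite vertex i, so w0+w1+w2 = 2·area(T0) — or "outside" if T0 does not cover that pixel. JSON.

T0:
  2·area = 30
  edge (12, 6)→(2, 6): d=(-10,0) right/bottom  bias=-1
  edge (2, 6)→(5, 3): d=(3,-3) top-left  bias=+0
  edge (5, 3)→(12, 6): d=(7,3) right/bottom  bias=-1
    (3,0)@(7, 1): e=[50,0,-20] → ·  [on edge]
    (2,1)@(5, 3): e=[30,0,0] → ·  [on edge]
    (1,2)@(3, 5): e=[10,0,20] → #  [on edge]
    (2,2)@(5, 5): e=[10,6,14] → #
    (3,2)@(7, 5): e=[10,12,8] → #
    (4,2)@(9, 5): e=[10,18,2] → #
    (5,2)@(11, 5): e=[10,24,-4] → ·
    (0,3)@(1, 7): e=[-10,0,40] → ·  [on edge]
    (1,3)@(3, 7): e=[-10,6,34] → ·
    (2,3)@(5, 7): e=[-10,12,28] → ·
    (3,3)@(7, 7): e=[-10,18,22] → ·
    (4,3)@(9, 7): e=[-10,24,16] → ·
  covered (4 px):
    · · · · · ·
    · · · · · ·
    · # # # # ·
    · · · · · ·

Answer: "outside"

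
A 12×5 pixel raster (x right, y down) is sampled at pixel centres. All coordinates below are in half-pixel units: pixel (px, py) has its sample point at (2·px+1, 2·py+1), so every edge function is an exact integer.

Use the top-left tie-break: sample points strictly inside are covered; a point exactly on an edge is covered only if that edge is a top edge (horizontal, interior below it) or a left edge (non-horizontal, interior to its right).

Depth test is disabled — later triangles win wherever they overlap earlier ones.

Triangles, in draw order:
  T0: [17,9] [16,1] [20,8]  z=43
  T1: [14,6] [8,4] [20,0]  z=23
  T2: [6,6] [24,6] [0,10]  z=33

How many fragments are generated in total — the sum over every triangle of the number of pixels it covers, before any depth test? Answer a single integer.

T0:
  2·area = 25
  edge (17, 9)→(16, 1): d=(-1,-8) top-left  bias=+0
  edge (16, 1)→(20, 8): d=(4,7) right/bottom  bias=-1
  edge (20, 8)→(17, 9): d=(-3,1) right/bottom  bias=-1
    (8,1)@(17, 3): e=[6,1,18] → █
    (9,1)@(19, 3): e=[22,-13,16] → ·
    (8,2)@(17, 5): e=[4,9,12] → █
    (9,2)@(19, 5): e=[20,-5,10] → ·
    (8,3)@(17, 7): e=[2,17,6] → █
    (9,3)@(19, 7): e=[18,3,4] → █
    (10,3)@(21, 7): e=[34,-11,2] → ·
    (11,3)@(23, 7): e=[50,-25,0] → ·  [on edge]
    (8,4)@(17, 9): e=[0,25,0] → ·  [on edge]
    (9,4)@(19, 9): e=[16,11,-2] → ·
  covered (4 px):
    · · · · · · · · · · · ·
    · · · · · · · · █ · · ·
    · · · · · · · · █ · · ·
    · · · · · · · · █ █ · ·
    · · · · · · · · · · · ·
T1:
  2·area = 48
  edge (14, 6)→(8, 4): d=(-6,-2) top-left  bias=+0
  edge (8, 4)→(20, 0): d=(12,-4) top-left  bias=+0
  edge (20, 0)→(14, 6): d=(-6,6) right/bottom  bias=-1
    (8,0)@(17, 1): e=[36,0,12] → █  [on edge]
    (9,0)@(19, 1): e=[40,8,0] → ·  [on edge]
    (2,1)@(5, 3): e=[0,-24,72] → ·  [on edge]
    (5,1)@(11, 3): e=[12,0,36] → █  [on edge]
    (6,1)@(13, 3): e=[16,8,24] → █
    (7,1)@(15, 3): e=[20,16,12] → █
    (8,1)@(17, 3): e=[24,24,0] → ·  [on edge]
    (2,2)@(5, 5): e=[-12,0,60] → ·  [on edge]
    (5,2)@(11, 5): e=[0,24,24] → █  [on edge]
    (7,2)@(15, 5): e=[8,40,0] → ·  [on edge]
    (5,3)@(11, 7): e=[-12,48,12] → ·
    (6,3)@(13, 7): e=[-8,56,0] → ·  [on edge]
    (8,3)@(17, 7): e=[0,72,-24] → ·  [on edge]
    (5,4)@(11, 9): e=[-24,72,0] → ·  [on edge]
    (11,4)@(23, 9): e=[0,120,-72] → ·  [on edge]
  covered (6 px):
    · · · · · · · · █ · · ·
    · · · · · █ █ █ · · · ·
    · · · · · █ █ · · · · ·
    · · · · · · · · · · · ·
    · · · · · · · · · · · ·
T2:
  2·area = 72
  edge (6, 6)→(24, 6): d=(18,0) top-left  bias=+0
  edge (24, 6)→(0, 10): d=(-24,4) right/bottom  bias=-1
  edge (0, 10)→(6, 6): d=(6,-4) top-left  bias=+0
    (2,3)@(5, 7): e=[18,52,2] → █
    (3,3)@(7, 7): e=[18,44,10] → █
    (4,3)@(9, 7): e=[18,36,18] → █
    (5,3)@(11, 7): e=[18,28,26] → █
    (6,3)@(13, 7): e=[18,20,34] → █
    (7,3)@(15, 7): e=[18,12,42] → █
    (8,3)@(17, 7): e=[18,4,50] → █
    (9,3)@(19, 7): e=[18,-4,58] → ·
    (1,4)@(3, 9): e=[54,12,6] → █
    (3,4)@(7, 9): e=[54,-4,22] → ·
    (4,4)@(9, 9): e=[54,-12,30] → ·
    (5,4)@(11, 9): e=[54,-20,38] → ·
  covered (9 px):
    · · · · · · · · · · · ·
    · · · · · · · · · · · ·
    · · · · · · · · · · · ·
    · · █ █ █ █ █ █ █ · · ·
    · █ █ · · · · · · · · ·

Final: 19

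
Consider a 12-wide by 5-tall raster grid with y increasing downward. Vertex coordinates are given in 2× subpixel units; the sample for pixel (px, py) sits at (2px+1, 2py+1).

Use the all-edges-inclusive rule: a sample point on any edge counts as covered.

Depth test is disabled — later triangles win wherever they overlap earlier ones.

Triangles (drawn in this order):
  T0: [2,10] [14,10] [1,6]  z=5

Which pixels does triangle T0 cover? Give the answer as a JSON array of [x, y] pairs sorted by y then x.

T0:
  2·area = 48  (B↔C swapped to make it positive)
  edge (2, 10)→(1, 6): d=(-1,-4) inclusive
  edge (1, 6)→(14, 10): d=(13,4) inclusive
  edge (14, 10)→(2, 10): d=(-12,0) inclusive
    (1,3)@(3, 7): e=[7,5,36] → █
    (2,3)@(5, 7): e=[15,-3,36] → ·
    (1,4)@(3, 9): e=[5,31,12] → █
    (2,4)@(5, 9): e=[13,23,12] → █
    (3,4)@(7, 9): e=[21,15,12] → █
    (4,4)@(9, 9): e=[29,7,12] → █
    (5,4)@(11, 9): e=[37,-1,12] → ·
  covered (5 px):
    · · · · · · · · · · · ·
    · · · · · · · · · · · ·
    · · · · · · · · · · · ·
    · █ · · · · · · · · · ·
    · █ █ █ █ · · · · · · ·

Result: [[1,3],[1,4],[2,4],[3,4],[4,4]]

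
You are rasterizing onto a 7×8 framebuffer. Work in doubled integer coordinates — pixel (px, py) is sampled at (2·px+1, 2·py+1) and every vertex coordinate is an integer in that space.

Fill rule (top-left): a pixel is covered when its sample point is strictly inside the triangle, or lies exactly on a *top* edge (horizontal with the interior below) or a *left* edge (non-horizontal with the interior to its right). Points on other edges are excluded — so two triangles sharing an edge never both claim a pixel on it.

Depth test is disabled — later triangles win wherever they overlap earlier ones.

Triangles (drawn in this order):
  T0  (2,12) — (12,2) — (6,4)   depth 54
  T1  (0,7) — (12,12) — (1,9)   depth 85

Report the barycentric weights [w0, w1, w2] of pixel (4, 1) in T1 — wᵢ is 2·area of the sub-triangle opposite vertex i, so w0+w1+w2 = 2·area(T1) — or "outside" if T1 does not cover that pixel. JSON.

T0:
  2·area = 40  (B↔C swapped to make it positive)
  edge (2, 12)→(6, 4): d=(4,-8) top-left  bias=+0
  edge (6, 4)→(12, 2): d=(6,-2) top-left  bias=+0
  edge (12, 2)→(2, 12): d=(-10,10) right/bottom  bias=-1
    (6,0)@(13, 1): e=[44,-4,0] → ·  [on edge]
    (4,1)@(9, 3): e=[20,0,20] → #  [on edge]
    (5,1)@(11, 3): e=[36,4,0] → ·  [on edge]
    (1,2)@(3, 5): e=[-20,0,60] → ·  [on edge]
    (3,2)@(7, 5): e=[12,8,20] → #
    (4,2)@(9, 5): e=[28,12,0] → ·  [on edge]
    (2,3)@(5, 7): e=[4,16,20] → #
    (3,3)@(7, 7): e=[20,20,0] → ·  [on edge]
    (2,4)@(5, 9): e=[12,28,0] → ·  [on edge]
    (1,5)@(3, 11): e=[4,36,0] → ·  [on edge]
    (0,6)@(1, 13): e=[-4,44,0] → ·  [on edge]
  covered (3 px):
    · · · · · · ·
    · · · · # · ·
    · · · # · · ·
    · · # · · · ·
    · · · · · · ·
    · · · · · · ·
    · · · · · · ·
    · · · · · · ·
T1:
  2·area = 19
  edge (0, 7)→(12, 12): d=(12,5) right/bottom  bias=-1
  edge (12, 12)→(1, 9): d=(-11,-3) top-left  bias=+0
  edge (1, 9)→(0, 7): d=(-1,-2) top-left  bias=+0
    (0,4)@(1, 9): e=[19,0,0] → #  [on edge]
    (1,4)@(3, 9): e=[9,6,4] → #
    (2,4)@(5, 9): e=[-1,12,8] → ·
    (0,5)@(1, 11): e=[43,-22,-2] → ·
    (1,5)@(3, 11): e=[33,-16,2] → ·
    (4,5)@(9, 11): e=[3,2,14] → #
    (5,5)@(11, 11): e=[-7,8,18] → ·
    (1,6)@(3, 13): e=[57,-38,0] → ·  [on edge]
    (4,6)@(9, 13): e=[27,-20,12] → ·
  covered (3 px):
    · · · · · · ·
    · · · · · · ·
    · · · · · · ·
    · · · · · · ·
    # # · · · · ·
    · · · · # · ·
    · · · · · · ·
    · · · · · · ·

Result: "outside"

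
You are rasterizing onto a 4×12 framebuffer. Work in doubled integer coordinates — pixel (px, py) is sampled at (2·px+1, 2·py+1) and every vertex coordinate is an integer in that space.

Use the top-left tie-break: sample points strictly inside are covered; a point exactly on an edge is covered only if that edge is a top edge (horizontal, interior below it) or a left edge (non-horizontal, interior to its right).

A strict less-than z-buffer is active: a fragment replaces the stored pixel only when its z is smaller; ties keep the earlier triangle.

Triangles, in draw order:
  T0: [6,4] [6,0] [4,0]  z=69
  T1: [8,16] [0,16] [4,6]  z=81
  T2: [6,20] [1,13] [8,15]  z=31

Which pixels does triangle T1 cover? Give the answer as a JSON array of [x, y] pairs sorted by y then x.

T0:
  2·area = 8  (B↔C swapped to make it positive)
  edge (6, 4)→(4, 0): d=(-2,-4) top-left  bias=+0
  edge (4, 0)→(6, 0): d=(2,0) top-left  bias=+0
  edge (6, 0)→(6, 4): d=(0,4) right/bottom  bias=-1
    (2,0)@(5, 1): e=[2,2,4] → #
    (3,0)@(7, 1): e=[10,2,-4] → ·
    (2,1)@(5, 3): e=[-2,6,4] → ·
  covered (1 px):
    · · # ·
    · · · ·
    · · · ·
    · · · ·
    · · · ·
    · · · ·
    · · · ·
    · · · ·
    · · · ·
    · · · ·
    · · · ·
    · · · ·
T1:
  2·area = 80
  edge (8, 16)→(0, 16): d=(-8,0) right/bottom  bias=-1
  edge (0, 16)→(4, 6): d=(4,-10) top-left  bias=+0
  edge (4, 6)→(8, 16): d=(4,10) right/bottom  bias=-1
    (1,4)@(3, 9): e=[56,2,22] → #
    (2,4)@(5, 9): e=[56,22,2] → #
    (3,4)@(7, 9): e=[56,42,-18] → ·
    (1,5)@(3, 11): e=[40,10,30] → #
    (3,5)@(7, 11): e=[40,50,-10] → ·
    (1,6)@(3, 13): e=[24,18,38] → #
    (3,6)@(7, 13): e=[24,58,-2] → ·
    (0,7)@(1, 15): e=[8,6,66] → #
    (3,7)@(7, 15): e=[8,66,6] → #
    (0,8)@(1, 17): e=[-8,14,74] → ·
    (1,8)@(3, 17): e=[-8,34,54] → ·
    (2,8)@(5, 17): e=[-8,54,34] → ·
  covered (10 px):
    · · · ·
    · · · ·
    · · · ·
    · · · ·
    · # # ·
    · # # ·
    · # # ·
    # # # #
    · · · ·
    · · · ·
    · · · ·
    · · · ·
T2:
  2·area = 39
  edge (6, 20)→(1, 13): d=(-5,-7) top-left  bias=+0
  edge (1, 13)→(8, 15): d=(7,2) right/bottom  bias=-1
  edge (8, 15)→(6, 20): d=(-2,5) right/bottom  bias=-1
    (0,6)@(1, 13): e=[0,0,39] → ·  [on edge]
    (1,7)@(3, 15): e=[4,10,25] → #
    (2,7)@(5, 15): e=[18,6,15] → #
    (3,7)@(7, 15): e=[32,2,5] → #
    (1,8)@(3, 17): e=[-6,24,21] → ·
    (2,8)@(5, 17): e=[8,20,11] → #
    (2,9)@(5, 19): e=[-2,34,7] → ·
    (3,9)@(7, 19): e=[12,30,-3] → ·
  covered (5 px):
    · · · ·
    · · · ·
    · · · ·
    · · · ·
    · · · ·
    · · · ·
    · · · ·
    · # # #
    · · # #
    · · · ·
    · · · ·
    · · · ·

Result: [[1,4],[2,4],[1,5],[2,5],[1,6],[2,6],[0,7],[1,7],[2,7],[3,7]]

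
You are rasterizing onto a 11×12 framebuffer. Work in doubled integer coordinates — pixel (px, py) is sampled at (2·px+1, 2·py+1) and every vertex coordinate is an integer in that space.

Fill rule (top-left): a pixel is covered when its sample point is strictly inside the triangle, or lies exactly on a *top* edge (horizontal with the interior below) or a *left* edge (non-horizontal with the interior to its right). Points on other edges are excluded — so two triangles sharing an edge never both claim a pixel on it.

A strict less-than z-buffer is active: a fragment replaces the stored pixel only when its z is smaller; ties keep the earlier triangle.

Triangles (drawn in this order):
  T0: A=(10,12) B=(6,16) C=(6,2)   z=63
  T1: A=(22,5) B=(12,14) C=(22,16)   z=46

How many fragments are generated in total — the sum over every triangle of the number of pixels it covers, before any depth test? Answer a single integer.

T0:
  2·area = 56
  edge (10, 12)→(6, 16): d=(-4,4) right/bottom  bias=-1
  edge (6, 16)→(6, 2): d=(0,-14) top-left  bias=+0
  edge (6, 2)→(10, 12): d=(4,10) right/bottom  bias=-1
    (10,0)@(21, 1): e=[0,210,-154] → .  [on edge]
    (9,1)@(19, 3): e=[0,182,-126] → .  [on edge]
    (3,2)@(7, 5): e=[40,14,2] → X
    (4,2)@(9, 5): e=[32,42,-18] → .
    (8,2)@(17, 5): e=[0,154,-98] → .  [on edge]
    (3,3)@(7, 7): e=[32,14,10] → X
    (4,3)@(9, 7): e=[24,42,-10] → .
    (7,3)@(15, 7): e=[0,126,-70] → .  [on edge]
    (3,4)@(7, 9): e=[24,14,18] → X
    (4,4)@(9, 9): e=[16,42,-2] → .
    (6,4)@(13, 9): e=[0,98,-42] → .  [on edge]
    (3,5)@(7, 11): e=[16,14,26] → X
    (5,5)@(11, 11): e=[0,70,-14] → .  [on edge]
    (4,6)@(9, 13): e=[0,42,14] → .  [on edge]
    (3,7)@(7, 15): e=[0,14,42] → .  [on edge]
    (2,8)@(5, 17): e=[0,-14,70] → .  [on edge]
    (1,9)@(3, 19): e=[0,-42,98] → .  [on edge]
    (0,10)@(1, 21): e=[0,-70,126] → .  [on edge]
  covered (6 px):
    . . . . . . . . . . .
    . . . . . . . . . . .
    . . . X . . . . . . .
    . . . X . . . . . . .
    . . . X . . . . . . .
    . . . X X . . . . . .
    . . . X . . . . . . .
    . . . . . . . . . . .
    . . . . . . . . . . .
    . . . . . . . . . . .
    . . . . . . . . . . .
    . . . . . . . . . . .
T1:
  2·area = 110  (B↔C swapped to make it positive)
  edge (22, 5)→(22, 16): d=(0,11) right/bottom  bias=-1
  edge (22, 16)→(12, 14): d=(-10,-2) top-left  bias=+0
  edge (12, 14)→(22, 5): d=(10,-9) top-left  bias=+0
    (10,3)@(21, 7): e=[11,88,11] → X
    (9,4)@(19, 9): e=[33,64,13] → X
    (8,5)@(17, 11): e=[55,40,15] → X
    (3,6)@(7, 13): e=[165,0,-55] → .  [on edge]
    (7,6)@(15, 13): e=[77,16,17] → X
    (7,7)@(15, 15): e=[77,-4,37] → .
    (8,7)@(17, 15): e=[55,0,55] → X  [on edge]
    (8,8)@(17, 17): e=[55,-20,75] → .
    (9,8)@(19, 17): e=[33,-16,93] → .
    (10,8)@(21, 17): e=[11,-12,111] → .
  covered (13 px):
    . . . . . . . . . . .
    . . . . . . . . . . .
    . . . . . . . . . . .
    . . . . . . . . . . X
    . . . . . . . . . X X
    . . . . . . . . X X X
    . . . . . . . X X X X
    . . . . . . . . X X X
    . . . . . . . . . . .
    . . . . . . . . . . .
    . . . . . . . . . . .
    . . . . . . . . . . .

Result: 19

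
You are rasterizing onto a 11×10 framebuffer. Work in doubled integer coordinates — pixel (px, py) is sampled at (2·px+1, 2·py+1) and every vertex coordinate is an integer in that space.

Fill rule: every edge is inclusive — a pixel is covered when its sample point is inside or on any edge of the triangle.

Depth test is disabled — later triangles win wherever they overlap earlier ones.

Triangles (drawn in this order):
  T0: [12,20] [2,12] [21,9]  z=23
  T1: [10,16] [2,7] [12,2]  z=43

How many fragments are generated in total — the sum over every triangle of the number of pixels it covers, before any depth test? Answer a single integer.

T0:
  2·area = 182
  edge (12, 20)→(2, 12): d=(-10,-8) inclusive
  edge (2, 12)→(21, 9): d=(19,-3) inclusive
  edge (21, 9)→(12, 20): d=(-9,11) inclusive
    (10,4)@(21, 9): e=[182,0,0] → #  [on edge]
    (4,5)@(9, 11): e=[66,2,114] → #
    (5,5)@(11, 11): e=[82,8,92] → #
    (6,5)@(13, 11): e=[98,14,70] → #
    (7,5)@(15, 11): e=[114,20,48] → #
    (8,5)@(17, 11): e=[130,26,26] → #
    (9,5)@(19, 11): e=[146,32,4] → #
    (10,5)@(21, 11): e=[162,38,-18] → ·
    (2,6)@(5, 13): e=[14,28,140] → #
    (3,6)@(7, 13): e=[30,34,118] → #
    (9,6)@(19, 13): e=[126,70,-14] → ·
    (2,7)@(5, 15): e=[-6,66,122] → ·
  covered (23 px):
    · · · · · · · · · · ·
    · · · · · · · · · · ·
    · · · · · · · · · · ·
    · · · · · · · · · · ·
    · · · · · · · · · · #
    · · · · # # # # # # ·
    · · # # # # # # # · ·
    · · · # # # # # · · ·
    · · · · # # # · · · ·
    · · · · · # · · · · ·
T1:
  2·area = 130
  edge (10, 16)→(2, 7): d=(-8,-9) inclusive
  edge (2, 7)→(12, 2): d=(10,-5) inclusive
  edge (12, 2)→(10, 16): d=(-2,14) inclusive
    (5,1)@(11, 3): e=[113,5,12] → #
    (6,1)@(13, 3): e=[131,15,-16] → ·
    (3,2)@(7, 5): e=[61,5,64] → #
    (4,2)@(9, 5): e=[79,15,36] → #
    (6,2)@(13, 5): e=[115,35,-20] → ·
    (1,3)@(3, 7): e=[9,5,116] → #
    (2,3)@(5, 7): e=[27,15,88] → #
    (6,3)@(13, 7): e=[99,55,-24] → ·
    (1,4)@(3, 9): e=[-7,25,112] → ·
    (2,4)@(5, 9): e=[11,35,84] → #
    (5,4)@(11, 9): e=[65,65,0] → #  [on edge]
    (6,4)@(13, 9): e=[83,75,-28] → ·
  covered (16 px):
    · · · · · · · · · · ·
    · · · · · # · · · · ·
    · · · # # # · · · · ·
    · # # # # # · · · · ·
    · · # # # # · · · · ·
    · · · # # · · · · · ·
    · · · · # · · · · · ·
    · · · · · · · · · · ·
    · · · · · · · · · · ·
    · · · · · · · · · · ·

Final: 39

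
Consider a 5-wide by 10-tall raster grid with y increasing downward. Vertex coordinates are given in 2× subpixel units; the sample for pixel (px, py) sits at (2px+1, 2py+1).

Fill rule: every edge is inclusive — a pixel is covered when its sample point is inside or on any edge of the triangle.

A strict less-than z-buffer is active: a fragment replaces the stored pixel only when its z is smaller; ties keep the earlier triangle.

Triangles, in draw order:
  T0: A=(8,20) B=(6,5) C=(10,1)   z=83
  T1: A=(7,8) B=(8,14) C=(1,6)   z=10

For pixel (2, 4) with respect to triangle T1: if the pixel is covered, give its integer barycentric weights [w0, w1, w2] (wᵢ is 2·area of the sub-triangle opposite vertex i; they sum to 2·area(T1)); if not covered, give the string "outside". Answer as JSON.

T0:
  2·area = 68
  edge (8, 20)→(6, 5): d=(-2,-15) inclusive
  edge (6, 5)→(10, 1): d=(4,-4) inclusive
  edge (10, 1)→(8, 20): d=(-2,19) inclusive
    (4,1)@(9, 3): e=[49,4,15] → #
    (3,2)@(7, 5): e=[15,4,49] → #
    (3,3)@(7, 7): e=[11,12,45] → #
    (3,4)@(7, 9): e=[7,20,41] → #
    (3,5)@(7, 11): e=[3,28,37] → #
    (4,5)@(9, 11): e=[33,36,-1] → ·
    (3,6)@(7, 13): e=[-1,36,33] → ·
  covered (8 px):
    · · · · ·
    · · · · #
    · · · # #
    · · · # #
    · · · # #
    · · · # ·
    · · · · ·
    · · · · ·
    · · · · ·
    · · · · ·
T1:
  2·area = 34
  edge (7, 8)→(8, 14): d=(1,6) inclusive
  edge (8, 14)→(1, 6): d=(-7,-8) inclusive
  edge (1, 6)→(7, 8): d=(6,2) inclusive
    (1,3)@(3, 7): e=[23,9,2] → #
    (2,3)@(5, 7): e=[11,25,-2] → ·
    (1,4)@(3, 9): e=[25,-5,14] → ·
    (2,4)@(5, 9): e=[13,11,10] → #
    (3,4)@(7, 9): e=[1,27,6] → #
    (4,4)@(9, 9): e=[-11,43,2] → ·
    (2,5)@(5, 11): e=[15,-3,22] → ·
    (3,5)@(7, 11): e=[3,13,18] → #
    (4,5)@(9, 11): e=[-9,29,14] → ·
    (3,6)@(7, 13): e=[5,-1,30] → ·
  covered (4 px):
    · · · · ·
    · · · · ·
    · · · · ·
    · # · · ·
    · · # # ·
    · · · # ·
    · · · · ·
    · · · · ·
    · · · · ·
    · · · · ·

Answer: [11,10,13]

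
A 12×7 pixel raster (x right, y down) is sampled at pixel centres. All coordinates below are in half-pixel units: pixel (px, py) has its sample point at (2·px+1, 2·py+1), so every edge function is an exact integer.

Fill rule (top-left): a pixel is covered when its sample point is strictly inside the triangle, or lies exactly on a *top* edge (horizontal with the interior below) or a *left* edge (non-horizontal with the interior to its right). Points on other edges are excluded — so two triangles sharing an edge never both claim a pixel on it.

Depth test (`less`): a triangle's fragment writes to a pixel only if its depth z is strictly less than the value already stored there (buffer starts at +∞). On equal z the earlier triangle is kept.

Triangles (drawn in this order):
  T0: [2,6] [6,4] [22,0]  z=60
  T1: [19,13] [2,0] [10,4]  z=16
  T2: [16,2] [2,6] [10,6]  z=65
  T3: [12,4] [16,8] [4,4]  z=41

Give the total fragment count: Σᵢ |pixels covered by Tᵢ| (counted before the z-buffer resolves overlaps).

T0:
  2·area = 16
  edge (2, 6)→(6, 4): d=(4,-2) top-left  bias=+0
  edge (6, 4)→(22, 0): d=(16,-4) top-left  bias=+0
  edge (22, 0)→(2, 6): d=(-20,6) right/bottom  bias=-1
    (5,1)@(11, 3): e=[6,4,6] → █
    (6,1)@(13, 3): e=[10,12,-6] → ·
    (2,2)@(5, 5): e=[2,12,2] → █
    (3,2)@(7, 5): e=[6,20,-10] → ·
    (5,2)@(11, 5): e=[14,36,-34] → ·
    (2,3)@(5, 7): e=[10,44,-38] → ·
  covered (2 px):
    · · · · · · · · · · · ·
    · · · · · █ · · · · · ·
    · · █ · · · · · · · · ·
    · · · · · · · · · · · ·
    · · · · · · · · · · · ·
    · · · · · · · · · · · ·
    · · · · · · · · · · · ·
T1:
  2·area = 36
  edge (19, 13)→(2, 0): d=(-17,-13) top-left  bias=+0
  edge (2, 0)→(10, 4): d=(8,4) right/bottom  bias=-1
  edge (10, 4)→(19, 13): d=(9,9) right/bottom  bias=-1
    (3,0)@(7, 1): e=[48,-12,0] → ·  [on edge]
    (3,1)@(7, 3): e=[14,4,18] → █
    (4,1)@(9, 3): e=[40,-4,0] → ·  [on edge]
    (3,2)@(7, 5): e=[-20,20,36] → ·
    (4,2)@(9, 5): e=[6,12,18] → █
    (5,2)@(11, 5): e=[32,4,0] → ·  [on edge]
    (4,3)@(9, 7): e=[-28,28,36] → ·
    (6,3)@(13, 7): e=[24,12,0] → ·  [on edge]
    (7,4)@(15, 9): e=[16,20,0] → ·  [on edge]
    (8,5)@(17, 11): e=[8,28,0] → ·  [on edge]
    (9,6)@(19, 13): e=[0,36,0] → ·  [on edge]
  covered (2 px):
    · · · · · · · · · · · ·
    · · · █ · · · · · · · ·
    · · · · █ · · · · · · ·
    · · · · · · · · · · · ·
    · · · · · · · · · · · ·
    · · · · · · · · · · · ·
    · · · · · · · · · · · ·
T2:
  2·area = 32  (B↔C swapped to make it positive)
  edge (16, 2)→(10, 6): d=(-6,4) right/bottom  bias=-1
  edge (10, 6)→(2, 6): d=(-8,0) right/bottom  bias=-1
  edge (2, 6)→(16, 2): d=(14,-4) top-left  bias=+0
    (6,1)@(13, 3): e=[6,24,2] → █
    (7,1)@(15, 3): e=[-2,24,10] → ·
    (3,2)@(7, 5): e=[18,8,6] → █
    (4,2)@(9, 5): e=[10,8,14] → █
    (5,2)@(11, 5): e=[2,8,22] → █
    (6,2)@(13, 5): e=[-6,8,30] → ·
    (3,3)@(7, 7): e=[6,-8,34] → ·
    (4,3)@(9, 7): e=[-2,-8,42] → ·
    (5,3)@(11, 7): e=[-10,-8,50] → ·
  covered (4 px):
    · · · · · · · · · · · ·
    · · · · · · █ · · · · ·
    · · · █ █ █ · · · · · ·
    · · · · · · · · · · · ·
    · · · · · · · · · · · ·
    · · · · · · · · · · · ·
    · · · · · · · · · · · ·
T3:
  2·area = 32
  edge (12, 4)→(16, 8): d=(4,4) right/bottom  bias=-1
  edge (16, 8)→(4, 4): d=(-12,-4) top-left  bias=+0
  edge (4, 4)→(12, 4): d=(8,0) top-left  bias=+0
    (4,0)@(9, 1): e=[0,56,-24] → ·  [on edge]
    (0,1)@(1, 3): e=[40,0,-8] → ·  [on edge]
    (5,1)@(11, 3): e=[0,40,-8] → ·  [on edge]
    (3,2)@(7, 5): e=[24,0,8] → █  [on edge]
    (4,2)@(9, 5): e=[16,8,8] → █
    (5,2)@(11, 5): e=[8,16,8] → █
    (6,2)@(13, 5): e=[0,24,8] → ·  [on edge]
    (3,3)@(7, 7): e=[32,-24,24] → ·
    (4,3)@(9, 7): e=[24,-16,24] → ·
    (5,3)@(11, 7): e=[16,-8,24] → ·
    (6,3)@(13, 7): e=[8,0,24] → █  [on edge]
    (7,3)@(15, 7): e=[0,8,24] → ·  [on edge]
    (8,4)@(17, 9): e=[0,-8,40] → ·  [on edge]
    (9,4)@(19, 9): e=[-8,0,40] → ·  [on edge]
    (9,5)@(19, 11): e=[0,-24,56] → ·  [on edge]
    (10,6)@(21, 13): e=[0,-40,72] → ·  [on edge]
  covered (4 px):
    · · · · · · · · · · · ·
    · · · · · · · · · · · ·
    · · · █ █ █ · · · · · ·
    · · · · · · █ · · · · ·
    · · · · · · · · · · · ·
    · · · · · · · · · · · ·
    · · · · · · · · · · · ·

Answer: 12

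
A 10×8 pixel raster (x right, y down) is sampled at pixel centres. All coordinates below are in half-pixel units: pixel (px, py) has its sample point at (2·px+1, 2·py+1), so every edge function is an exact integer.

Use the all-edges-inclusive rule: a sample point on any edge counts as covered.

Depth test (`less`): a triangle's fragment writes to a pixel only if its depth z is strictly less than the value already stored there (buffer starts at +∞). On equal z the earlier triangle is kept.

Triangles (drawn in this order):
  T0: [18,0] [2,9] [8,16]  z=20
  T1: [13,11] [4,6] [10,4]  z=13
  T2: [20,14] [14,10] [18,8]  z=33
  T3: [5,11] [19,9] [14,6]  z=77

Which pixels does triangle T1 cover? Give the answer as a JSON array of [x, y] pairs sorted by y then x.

T0:
  2·area = 166  (B↔C swapped to make it positive)
  edge (18, 0)→(8, 16): d=(-10,16) inclusive
  edge (8, 16)→(2, 9): d=(-6,-7) inclusive
  edge (2, 9)→(18, 0): d=(16,-9) inclusive
    (8,0)@(17, 1): e=[6,153,7] → #
    (9,0)@(19, 1): e=[-26,167,25] → ·
    (6,1)@(13, 3): e=[50,113,3] → #
    (7,1)@(15, 3): e=[18,127,21] → #
    (8,1)@(17, 3): e=[-14,141,39] → ·
    (5,2)@(11, 5): e=[62,87,17] → #
    (7,2)@(15, 5): e=[-2,115,53] → ·
    (3,3)@(7, 7): e=[106,47,13] → #
    (4,3)@(9, 7): e=[74,61,31] → #
    (7,3)@(15, 7): e=[-22,103,85] → ·
    (1,4)@(3, 9): e=[150,7,9] → #
    (2,4)@(5, 9): e=[118,21,27] → #
  covered (20 px):
    · · · · · · · · # ·
    · · · · · · # # · ·
    · · · · · # # · · ·
    · · · # # # # · · ·
    · # # # # # · · · ·
    · · # # # # · · · ·
    · · · # # · · · · ·
    · · · · · · · · · ·
T1:
  2·area = 48
  edge (13, 11)→(4, 6): d=(-9,-5) inclusive
  edge (4, 6)→(10, 4): d=(6,-2) inclusive
  edge (10, 4)→(13, 11): d=(3,7) inclusive
    (9,0)@(19, 1): e=[120,0,-72] → ·  [on edge]
    (6,1)@(13, 3): e=[72,0,-24] → ·  [on edge]
    (3,2)@(7, 5): e=[24,0,24] → #  [on edge]
    (4,2)@(9, 5): e=[34,4,10] → #
    (5,2)@(11, 5): e=[44,8,-4] → ·
    (0,3)@(1, 7): e=[-24,0,72] → ·  [on edge]
    (3,3)@(7, 7): e=[6,12,30] → #
    (5,3)@(11, 7): e=[26,20,2] → #
    (6,3)@(13, 7): e=[36,24,-12] → ·
    (3,4)@(7, 9): e=[-12,24,36] → ·
    (4,4)@(9, 9): e=[-2,28,22] → ·
    (5,4)@(11, 9): e=[8,32,8] → #
    (6,5)@(13, 11): e=[0,48,0] → #  [on edge]
  covered (7 px):
    · · · · · · · · · ·
    · · · · · · · · · ·
    · · · # # · · · · ·
    · · · # # # · · · ·
    · · · · · # · · · ·
    · · · · · · # · · ·
    · · · · · · · · · ·
    · · · · · · · · · ·
T2:
  2·area = 28
  edge (20, 14)→(14, 10): d=(-6,-4) inclusive
  edge (14, 10)→(18, 8): d=(4,-2) inclusive
  edge (18, 8)→(20, 14): d=(2,6) inclusive
    (8,2)@(17, 5): e=[42,-14,0] → ·  [on edge]
    (8,4)@(17, 9): e=[18,2,8] → #
    (9,4)@(19, 9): e=[26,6,-4] → ·
    (8,5)@(17, 11): e=[6,10,12] → #
    (9,5)@(19, 11): e=[14,14,0] → #  [on edge]
    (8,6)@(17, 13): e=[-6,18,16] → ·
    (9,6)@(19, 13): e=[2,22,4] → #
    (9,7)@(19, 15): e=[-10,30,8] → ·
  covered (4 px):
    · · · · · · · · · ·
    · · · · · · · · · ·
    · · · · · · · · · ·
    · · · · · · · · · ·
    · · · · · · · · # ·
    · · · · · · · · # #
    · · · · · · · · · #
    · · · · · · · · · ·
T3:
  2·area = 52  (B↔C swapped to make it positive)
  edge (5, 11)→(14, 6): d=(9,-5) inclusive
  edge (14, 6)→(19, 9): d=(5,3) inclusive
  edge (19, 9)→(5, 11): d=(-14,2) inclusive
    (4,1)@(9, 3): e=[-52,0,104] → ·  [on edge]
    (6,3)@(13, 7): e=[4,8,40] → #
    (7,3)@(15, 7): e=[14,2,36] → #
    (8,3)@(17, 7): e=[24,-4,32] → ·
    (4,4)@(9, 9): e=[2,30,20] → #
    (5,4)@(11, 9): e=[12,24,16] → #
    (8,4)@(17, 9): e=[42,6,4] → #
    (9,4)@(19, 9): e=[52,0,0] → #  [on edge]
    (2,5)@(5, 11): e=[0,52,0] → #  [on edge]
    (3,5)@(7, 11): e=[10,46,-4] → ·
    (4,5)@(9, 11): e=[20,40,-8] → ·
    (5,5)@(11, 11): e=[30,34,-12] → ·
  covered (9 px):
    · · · · · · · · · ·
    · · · · · · · · · ·
    · · · · · · · · · ·
    · · · · · · # # · ·
    · · · · # # # # # #
    · · # · · · · · · ·
    · · · · · · · · · ·
    · · · · · · · · · ·

Final: [[3,2],[4,2],[3,3],[4,3],[5,3],[5,4],[6,5]]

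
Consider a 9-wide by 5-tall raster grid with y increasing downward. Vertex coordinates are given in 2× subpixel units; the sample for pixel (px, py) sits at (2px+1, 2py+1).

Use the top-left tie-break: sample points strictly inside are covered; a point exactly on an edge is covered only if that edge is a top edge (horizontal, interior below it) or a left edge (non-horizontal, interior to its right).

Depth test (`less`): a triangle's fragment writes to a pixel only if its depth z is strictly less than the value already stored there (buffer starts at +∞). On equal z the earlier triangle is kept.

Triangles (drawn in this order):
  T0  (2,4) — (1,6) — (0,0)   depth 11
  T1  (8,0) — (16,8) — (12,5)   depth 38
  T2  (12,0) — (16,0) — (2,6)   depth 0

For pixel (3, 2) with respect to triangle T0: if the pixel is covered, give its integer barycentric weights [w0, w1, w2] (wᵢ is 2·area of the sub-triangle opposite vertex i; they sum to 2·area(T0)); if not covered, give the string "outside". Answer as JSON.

T0:
  2·area = 8
  edge (2, 4)→(1, 6): d=(-1,2) right/bottom  bias=-1
  edge (1, 6)→(0, 0): d=(-1,-6) top-left  bias=+0
  edge (0, 0)→(2, 4): d=(2,4) right/bottom  bias=-1
    (0,1)@(1, 3): e=[3,3,2] → X
    (1,1)@(3, 3): e=[-1,15,-6] → .
    (0,2)@(1, 5): e=[1,1,6] → X
    (1,2)@(3, 5): e=[-3,13,-2] → .
    (0,3)@(1, 7): e=[-1,-1,10] → .
  covered (2 px):
    . . . . . . . . .
    X . . . . . . . .
    X . . . . . . . .
    . . . . . . . . .
    . . . . . . . . .
T1:
  2·area = 8
  edge (8, 0)→(16, 8): d=(8,8) right/bottom  bias=-1
  edge (16, 8)→(12, 5): d=(-4,-3) top-left  bias=+0
  edge (12, 5)→(8, 0): d=(-4,-5) top-left  bias=+0
    (4,0)@(9, 1): e=[0,7,1] → .  [on edge]
    (5,1)@(11, 3): e=[0,5,3] → .  [on edge]
    (6,2)@(13, 5): e=[0,3,5] → .  [on edge]
    (7,3)@(15, 7): e=[0,1,7] → .  [on edge]
    (8,4)@(17, 9): e=[0,-1,9] → .  [on edge]
  covered (0 px):
    . . . . . . . . .
    . . . . . . . . .
    . . . . . . . . .
    . . . . . . . . .
    . . . . . . . . .
T2:
  2·area = 24
  edge (12, 0)→(16, 0): d=(4,0) top-left  bias=+0
  edge (16, 0)→(2, 6): d=(-14,6) right/bottom  bias=-1
  edge (2, 6)→(12, 0): d=(10,-6) top-left  bias=+0
    (5,0)@(11, 1): e=[4,16,4] → X
    (6,0)@(13, 1): e=[4,4,16] → X
    (7,0)@(15, 1): e=[4,-8,28] → .
    (3,1)@(7, 3): e=[12,12,0] → X  [on edge]
    (4,1)@(9, 3): e=[12,0,12] → .  [on edge]
    (5,1)@(11, 3): e=[12,-12,24] → .
    (6,1)@(13, 3): e=[12,-24,36] → .
    (3,2)@(7, 5): e=[20,-16,20] → .
  covered (3 px):
    . . . . . X X . .
    . . . X . . . . .
    . . . . . . . . .
    . . . . . . . . .
    . . . . . . . . .

Result: "outside"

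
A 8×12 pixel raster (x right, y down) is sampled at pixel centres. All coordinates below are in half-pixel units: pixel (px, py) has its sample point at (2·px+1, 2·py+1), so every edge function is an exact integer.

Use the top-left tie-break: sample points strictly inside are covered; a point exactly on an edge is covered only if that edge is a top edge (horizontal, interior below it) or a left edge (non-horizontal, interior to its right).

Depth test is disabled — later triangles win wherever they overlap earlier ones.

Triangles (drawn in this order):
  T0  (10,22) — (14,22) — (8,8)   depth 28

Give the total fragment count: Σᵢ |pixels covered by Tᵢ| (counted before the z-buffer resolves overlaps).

T0:
  2·area = 56  (B↔C swapped to make it positive)
  edge (10, 22)→(8, 8): d=(-2,-14) top-left  bias=+0
  edge (8, 8)→(14, 22): d=(6,14) right/bottom  bias=-1
  edge (14, 22)→(10, 22): d=(-4,0) right/bottom  bias=-1
    (2,0)@(5, 1): e=[-28,0,84] → ·  [on edge]
    (3,0)@(7, 1): e=[0,-28,84] → ·  [on edge]
    (4,5)@(9, 11): e=[8,4,44] → █
    (5,5)@(11, 11): e=[36,-24,44] → ·
    (4,6)@(9, 13): e=[4,16,36] → █
    (5,6)@(11, 13): e=[32,-12,36] → ·
    (4,7)@(9, 15): e=[0,28,28] → █  [on edge]
    (5,7)@(11, 15): e=[28,0,28] → ·  [on edge]
    (4,8)@(9, 17): e=[-4,40,20] → ·
    (5,8)@(11, 17): e=[24,12,20] → █
    (6,8)@(13, 17): e=[52,-16,20] → ·
    (5,9)@(11, 19): e=[20,24,12] → █
  covered (7 px):
    · · · · · · · ·
    · · · · · · · ·
    · · · · · · · ·
    · · · · · · · ·
    · · · · · · · ·
    · · · · █ · · ·
    · · · · █ · · ·
    · · · · █ · · ·
    · · · · · █ · ·
    · · · · · █ · ·
    · · · · · █ █ ·
    · · · · · · · ·

Answer: 7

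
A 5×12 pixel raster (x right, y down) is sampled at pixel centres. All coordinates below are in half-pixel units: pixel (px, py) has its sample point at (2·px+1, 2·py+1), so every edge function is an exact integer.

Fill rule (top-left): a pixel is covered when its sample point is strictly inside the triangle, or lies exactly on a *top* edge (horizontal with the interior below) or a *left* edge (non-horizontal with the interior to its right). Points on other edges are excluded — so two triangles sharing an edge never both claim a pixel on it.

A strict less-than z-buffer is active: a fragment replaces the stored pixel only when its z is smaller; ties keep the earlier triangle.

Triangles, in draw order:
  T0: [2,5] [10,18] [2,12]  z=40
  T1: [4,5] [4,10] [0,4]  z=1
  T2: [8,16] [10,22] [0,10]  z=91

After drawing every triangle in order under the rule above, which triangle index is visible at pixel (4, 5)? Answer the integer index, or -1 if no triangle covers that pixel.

T0:
  2·area = 56
  edge (2, 5)→(10, 18): d=(8,13) right/bottom  bias=-1
  edge (10, 18)→(2, 12): d=(-8,-6) top-left  bias=+0
  edge (2, 12)→(2, 5): d=(0,-7) top-left  bias=+0
    (1,3)@(3, 7): e=[3,46,7] → █
    (2,3)@(5, 7): e=[-23,58,21] → ·
    (1,4)@(3, 9): e=[19,30,7] → █
    (2,4)@(5, 9): e=[-7,42,21] → ·
    (1,5)@(3, 11): e=[35,14,7] → █
    (2,5)@(5, 11): e=[9,26,21] → █
    (3,5)@(7, 11): e=[-17,38,35] → ·
    (1,6)@(3, 13): e=[51,-2,7] → ·
    (2,6)@(5, 13): e=[25,10,21] → █
    (3,6)@(7, 13): e=[-1,22,35] → ·
    (2,7)@(5, 15): e=[41,-6,21] → ·
    (3,7)@(7, 15): e=[15,6,35] → █
  covered (7 px):
    · · · · ·
    · · · · ·
    · · · · ·
    · █ · · ·
    · █ · · ·
    · █ █ · ·
    · · █ · ·
    · · · █ ·
    · · · · █
    · · · · ·
    · · · · ·
    · · · · ·
T1:
  2·area = 20
  edge (4, 5)→(4, 10): d=(0,5) right/bottom  bias=-1
  edge (4, 10)→(0, 4): d=(-4,-6) top-left  bias=+0
  edge (0, 4)→(4, 5): d=(4,1) right/bottom  bias=-1
    (0,2)@(1, 5): e=[15,2,3] → █
    (1,2)@(3, 5): e=[5,14,1] → █
    (2,2)@(5, 5): e=[-5,26,-1] → ·
    (0,3)@(1, 7): e=[15,-6,11] → ·
    (1,3)@(3, 7): e=[5,6,9] → █
    (2,3)@(5, 7): e=[-5,18,7] → ·
    (1,4)@(3, 9): e=[5,-2,17] → ·
  covered (3 px):
    · · · · ·
    · · · · ·
    █ █ · · ·
    · █ · · ·
    · · · · ·
    · · · · ·
    · · · · ·
    · · · · ·
    · · · · ·
    · · · · ·
    · · · · ·
    · · · · ·
T2:
  2·area = 36
  edge (8, 16)→(10, 22): d=(2,6) right/bottom  bias=-1
  edge (10, 22)→(0, 10): d=(-10,-12) top-left  bias=+0
  edge (0, 10)→(8, 16): d=(8,6) right/bottom  bias=-1
    (1,0)@(3, 1): e=[0,126,-90] → ·  [on edge]
    (2,3)@(5, 7): e=[0,90,-54] → ·  [on edge]
    (0,5)@(1, 11): e=[32,2,2] → █
    (1,5)@(3, 11): e=[20,26,-10] → ·
    (0,6)@(1, 13): e=[36,-18,18] → ·
    (1,6)@(3, 13): e=[24,6,6] → █
    (2,6)@(5, 13): e=[12,30,-6] → ·
    (3,6)@(7, 13): e=[0,54,-18] → ·  [on edge]
    (1,7)@(3, 15): e=[28,-14,22] → ·
    (2,7)@(5, 15): e=[16,10,10] → █
    (3,7)@(7, 15): e=[4,34,-2] → ·
    (2,8)@(5, 17): e=[20,-10,26] → ·
    (4,9)@(9, 19): e=[0,18,18] → ·  [on edge]
  covered (4 px):
    · · · · ·
    · · · · ·
    · · · · ·
    · · · · ·
    · · · · ·
    █ · · · ·
    · █ · · ·
    · · █ · ·
    · · · █ ·
    · · · · ·
    · · · · ·
    · · · · ·

Z-buffer (winner per pixel, '.' = empty):
  . . . . .
  . . . . .
  1 1 . . .
  . 1 . . .
  . 0 . . .
  2 0 0 . .
  . 2 0 . .
  . . 2 0 .
  . . . 2 0
  . . . . .
  . . . . .
  . . . . .

Final: -1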